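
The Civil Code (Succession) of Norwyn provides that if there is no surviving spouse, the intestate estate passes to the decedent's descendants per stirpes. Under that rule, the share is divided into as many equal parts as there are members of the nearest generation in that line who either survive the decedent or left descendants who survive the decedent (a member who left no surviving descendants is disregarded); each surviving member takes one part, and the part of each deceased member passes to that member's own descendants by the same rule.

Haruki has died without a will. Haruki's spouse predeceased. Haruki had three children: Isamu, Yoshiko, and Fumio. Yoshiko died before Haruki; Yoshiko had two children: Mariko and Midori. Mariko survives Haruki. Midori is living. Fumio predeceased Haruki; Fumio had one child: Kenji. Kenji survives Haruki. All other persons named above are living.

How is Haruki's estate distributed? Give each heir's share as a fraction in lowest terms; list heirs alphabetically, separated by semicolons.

There is no surviving spouse, so the entire estate passes to Haruki's descendants per stirpes.
The estate is divided into 3 equal shares of 1/3 among Isamu, Yoshiko, Fumio.
Isamu is living and takes 1/3.
Yoshiko predeceased; the 1/3 allotted to Yoshiko's branch passes to Yoshiko's issue by representation.
The 1/3 is divided into 2 equal shares of 1/6 among Mariko, Midori.
Mariko is living and takes 1/6.
Midori is living and takes 1/6.
Fumio predeceased; the 1/3 allotted to Fumio's branch passes to Fumio's issue by representation.
Kenji is the sole taker at this level and receives the full 1/3.

Isamu 1/3; Kenji 1/3; Mariko 1/6; Midori 1/6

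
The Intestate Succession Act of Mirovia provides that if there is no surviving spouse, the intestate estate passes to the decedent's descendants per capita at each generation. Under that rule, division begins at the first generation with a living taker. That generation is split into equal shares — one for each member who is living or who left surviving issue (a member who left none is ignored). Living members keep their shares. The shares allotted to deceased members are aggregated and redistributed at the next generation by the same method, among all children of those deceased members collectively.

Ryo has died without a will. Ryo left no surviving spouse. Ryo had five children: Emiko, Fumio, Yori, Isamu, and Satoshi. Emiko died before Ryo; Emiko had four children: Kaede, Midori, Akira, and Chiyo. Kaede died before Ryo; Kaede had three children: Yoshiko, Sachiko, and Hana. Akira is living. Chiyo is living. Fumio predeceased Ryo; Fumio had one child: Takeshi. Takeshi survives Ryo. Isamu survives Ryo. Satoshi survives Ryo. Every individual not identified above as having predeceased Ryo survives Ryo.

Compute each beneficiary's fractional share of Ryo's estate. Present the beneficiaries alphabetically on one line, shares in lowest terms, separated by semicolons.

There is no surviving spouse, so the entire estate passes to Ryo's descendants per capita at each generation.
At generation 1 (Emiko, Fumio, Yori, Isamu, Satoshi) there are 5 shares of (1)/5 = 1/5 each.
Living: Yori, Isamu, and Satoshi — each takes 1/5.
Deceased: Emiko and Fumio. Their combined 2/5 is pooled and carried to generation 2.
At generation 2 (Kaede, Midori, Akira, Chiyo, Takeshi) there are 5 shares of (2/5)/5 = 2/25 each.
Living: Midori, Akira, Chiyo, and Takeshi — each takes 2/25.
Deceased: Kaede. That 2/25 share is carried to generation 3.
At generation 3 (Yoshiko, Sachiko, Hana) there are 3 shares of (2/25)/3 = 2/75 each.
Living: Yoshiko, Sachiko, and Hana — each takes 2/75.

Akira 2/25; Chiyo 2/25; Hana 2/75; Isamu 1/5; Midori 2/25; Sachiko 2/75; Satoshi 1/5; Takeshi 2/25; Yori 1/5; Yoshiko 2/75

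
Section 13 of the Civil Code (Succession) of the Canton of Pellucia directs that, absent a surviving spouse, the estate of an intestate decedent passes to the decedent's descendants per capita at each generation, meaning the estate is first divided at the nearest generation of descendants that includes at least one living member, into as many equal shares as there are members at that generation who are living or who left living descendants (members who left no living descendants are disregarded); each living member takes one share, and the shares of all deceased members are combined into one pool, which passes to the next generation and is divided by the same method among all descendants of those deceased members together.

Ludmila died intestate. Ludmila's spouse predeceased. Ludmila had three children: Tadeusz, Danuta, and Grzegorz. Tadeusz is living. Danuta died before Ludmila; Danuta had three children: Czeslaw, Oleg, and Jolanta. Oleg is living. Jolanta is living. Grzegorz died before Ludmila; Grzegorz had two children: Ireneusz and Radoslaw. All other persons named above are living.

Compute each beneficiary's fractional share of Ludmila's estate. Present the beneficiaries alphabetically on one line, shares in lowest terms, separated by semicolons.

Czeslaw 2/15; Ireneusz 2/15; Jolanta 2/15; Oleg 2/15; Radoslaw 2/15; Tadeusz 1/3

There is no surviving spouse, so the entire estate passes to Ludmila's descendants per capita at each generation.
At generation 1 (Tadeusz, Danuta, Grzegorz) there are 3 shares of (1)/3 = 1/3 each.
Living: Tadeusz — each takes 1/3.
Deceased: Danuta and Grzegorz. Their combined 2/3 is pooled and carried to generation 2.
At generation 2 (Czeslaw, Oleg, Jolanta, Ireneusz, Radoslaw) there are 5 shares of (2/3)/5 = 2/15 each.
Living: Czeslaw, Oleg, Jolanta, Ireneusz, and Radoslaw — each takes 2/15.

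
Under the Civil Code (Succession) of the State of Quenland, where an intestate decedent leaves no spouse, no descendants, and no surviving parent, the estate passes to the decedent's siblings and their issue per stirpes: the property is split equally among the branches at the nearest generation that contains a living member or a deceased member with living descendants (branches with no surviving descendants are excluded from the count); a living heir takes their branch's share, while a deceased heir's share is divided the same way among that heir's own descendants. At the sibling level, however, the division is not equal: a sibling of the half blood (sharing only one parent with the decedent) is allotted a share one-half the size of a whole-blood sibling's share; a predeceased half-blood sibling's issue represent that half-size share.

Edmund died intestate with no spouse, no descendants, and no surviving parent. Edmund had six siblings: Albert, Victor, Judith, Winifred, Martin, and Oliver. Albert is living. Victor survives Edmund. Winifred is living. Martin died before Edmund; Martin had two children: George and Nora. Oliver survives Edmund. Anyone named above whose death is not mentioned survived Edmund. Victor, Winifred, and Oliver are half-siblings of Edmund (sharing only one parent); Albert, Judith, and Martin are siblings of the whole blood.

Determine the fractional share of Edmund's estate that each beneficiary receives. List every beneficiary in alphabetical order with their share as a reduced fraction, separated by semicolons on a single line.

Albert 2/9; George 1/9; Judith 2/9; Nora 1/9; Oliver 1/9; Victor 1/9; Winifred 1/9

No spouse, descendants, or parent survives, so the estate passes to Edmund's siblings per stirpes.
Half-blood siblings count for one-half the weight of whole-blood siblings at the initial division.
Dividing 1 in proportion to weights (total weight 9/2): Albert (weight 1) → 2/9; Victor (weight 1/2) → 1/9; Judith (weight 1) → 2/9; Winifred (weight 1/2) → 1/9; Martin (weight 1) → 2/9; Oliver (weight 1/2) → 1/9.
Albert is living and takes 2/9.
Victor is living and takes 1/9.
Judith is living and takes 2/9.
Winifred is living and takes 1/9.
Martin predeceased; the 2/9 allotted to Martin's branch passes to Martin's issue by representation.
The 2/9 is divided into 2 equal shares of 1/9 among George, Nora.
George is living and takes 1/9.
Nora is living and takes 1/9.
Oliver is living and takes 1/9.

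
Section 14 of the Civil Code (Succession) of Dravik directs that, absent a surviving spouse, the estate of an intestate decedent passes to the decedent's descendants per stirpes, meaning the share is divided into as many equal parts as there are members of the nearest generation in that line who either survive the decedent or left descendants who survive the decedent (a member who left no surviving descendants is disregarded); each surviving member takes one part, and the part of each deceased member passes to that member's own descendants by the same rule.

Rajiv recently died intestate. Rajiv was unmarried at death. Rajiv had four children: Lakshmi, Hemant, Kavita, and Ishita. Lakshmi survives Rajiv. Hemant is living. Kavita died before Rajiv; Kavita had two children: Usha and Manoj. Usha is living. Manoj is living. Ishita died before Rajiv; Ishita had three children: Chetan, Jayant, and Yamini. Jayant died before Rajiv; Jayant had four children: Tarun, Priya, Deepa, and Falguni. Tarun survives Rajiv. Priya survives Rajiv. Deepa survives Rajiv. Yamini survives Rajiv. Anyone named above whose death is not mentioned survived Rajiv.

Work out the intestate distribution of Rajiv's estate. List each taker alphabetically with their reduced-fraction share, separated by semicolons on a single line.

Chetan 1/12; Deepa 1/48; Falguni 1/48; Hemant 1/4; Lakshmi 1/4; Manoj 1/8; Priya 1/48; Tarun 1/48; Usha 1/8; Yamini 1/12

There is no surviving spouse, so the entire estate passes to Rajiv's descendants per stirpes.
The estate is divided into 4 equal shares of 1/4 among Lakshmi, Hemant, Kavita, Ishita.
Lakshmi is living and takes 1/4.
Hemant is living and takes 1/4.
Kavita predeceased; the 1/4 allotted to Kavita's branch passes to Kavita's issue by representation.
The 1/4 is divided into 2 equal shares of 1/8 among Usha, Manoj.
Usha is living and takes 1/8.
Manoj is living and takes 1/8.
Ishita predeceased; the 1/4 allotted to Ishita's branch passes to Ishita's issue by representation.
The 1/4 is divided into 3 equal shares of 1/12 among Chetan, Jayant, Yamini.
Chetan is living and takes 1/12.
Jayant predeceased; the 1/12 allotted to Jayant's branch passes to Jayant's issue by representation.
The 1/12 is divided into 4 equal shares of 1/48 among Tarun, Priya, Deepa, Falguni.
Tarun is living and takes 1/48.
Priya is living and takes 1/48.
Deepa is living and takes 1/48.
Falguni is living and takes 1/48.
Yamini is living and takes 1/12.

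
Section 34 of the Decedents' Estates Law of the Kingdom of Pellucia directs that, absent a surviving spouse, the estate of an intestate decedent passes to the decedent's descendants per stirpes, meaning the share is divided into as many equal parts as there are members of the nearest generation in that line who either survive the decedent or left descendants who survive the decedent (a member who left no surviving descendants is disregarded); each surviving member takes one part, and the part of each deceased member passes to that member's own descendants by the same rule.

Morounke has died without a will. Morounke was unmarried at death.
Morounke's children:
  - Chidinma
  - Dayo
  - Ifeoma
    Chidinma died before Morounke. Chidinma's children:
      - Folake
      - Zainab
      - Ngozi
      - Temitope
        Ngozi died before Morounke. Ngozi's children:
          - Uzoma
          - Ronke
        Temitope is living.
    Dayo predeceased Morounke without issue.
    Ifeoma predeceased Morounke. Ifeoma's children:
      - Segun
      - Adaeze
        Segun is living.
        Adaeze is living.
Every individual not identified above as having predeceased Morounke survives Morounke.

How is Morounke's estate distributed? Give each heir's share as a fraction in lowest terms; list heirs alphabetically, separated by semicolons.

Adaeze 1/4; Folake 1/8; Ronke 1/16; Segun 1/4; Temitope 1/8; Uzoma 1/16; Zainab 1/8

There is no surviving spouse, so the entire estate passes to Morounke's descendants per stirpes.
Dayo left no surviving issue, so that branch lapses and is disregarded.
The estate is divided into 2 equal shares of 1/2 among Chidinma, Ifeoma.
Chidinma predeceased; the 1/2 allotted to Chidinma's branch passes to Chidinma's issue by representation.
The 1/2 is divided into 4 equal shares of 1/8 among Folake, Zainab, Ngozi, Temitope.
Folake is living and takes 1/8.
Zainab is living and takes 1/8.
Ngozi predeceased; the 1/8 allotted to Ngozi's branch passes to Ngozi's issue by representation.
The 1/8 is divided into 2 equal shares of 1/16 among Uzoma, Ronke.
Uzoma is living and takes 1/16.
Ronke is living and takes 1/16.
Temitope is living and takes 1/8.
Ifeoma predeceased; the 1/2 allotted to Ifeoma's branch passes to Ifeoma's issue by representation.
The 1/2 is divided into 2 equal shares of 1/4 among Segun, Adaeze.
Segun is living and takes 1/4.
Adaeze is living and takes 1/4.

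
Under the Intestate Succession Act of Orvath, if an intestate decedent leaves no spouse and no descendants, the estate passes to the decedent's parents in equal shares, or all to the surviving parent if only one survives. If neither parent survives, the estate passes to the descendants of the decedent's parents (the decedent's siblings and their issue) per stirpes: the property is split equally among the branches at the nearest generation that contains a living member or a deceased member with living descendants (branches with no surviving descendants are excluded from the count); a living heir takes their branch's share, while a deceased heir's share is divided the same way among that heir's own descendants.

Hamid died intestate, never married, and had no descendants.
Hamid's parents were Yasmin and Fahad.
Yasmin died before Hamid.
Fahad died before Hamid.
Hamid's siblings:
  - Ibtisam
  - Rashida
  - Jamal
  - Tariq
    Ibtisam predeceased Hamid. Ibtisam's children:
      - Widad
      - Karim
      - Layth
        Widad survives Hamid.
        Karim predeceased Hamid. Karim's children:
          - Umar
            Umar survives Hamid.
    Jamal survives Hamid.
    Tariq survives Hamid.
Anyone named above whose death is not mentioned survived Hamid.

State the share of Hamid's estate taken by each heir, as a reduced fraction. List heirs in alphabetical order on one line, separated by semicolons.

Jamal 1/4; Layth 1/12; Rashida 1/4; Tariq 1/4; Umar 1/12; Widad 1/12

Neither parent survives and there are no descendants, so the estate passes to Hamid's siblings and their issue per stirpes.
The estate is divided into 4 equal shares of 1/4 among Ibtisam, Rashida, Jamal, Tariq.
Ibtisam predeceased; the 1/4 allotted to Ibtisam's branch passes to Ibtisam's issue by representation.
The 1/4 is divided into 3 equal shares of 1/12 among Widad, Karim, Layth.
Widad is living and takes 1/12.
Karim predeceased; the 1/12 allotted to Karim's branch passes to Karim's issue by representation.
Umar is the sole taker at this level and receives the full 1/12.
Layth is living and takes 1/12.
Rashida is living and takes 1/4.
Jamal is living and takes 1/4.
Tariq is living and takes 1/4.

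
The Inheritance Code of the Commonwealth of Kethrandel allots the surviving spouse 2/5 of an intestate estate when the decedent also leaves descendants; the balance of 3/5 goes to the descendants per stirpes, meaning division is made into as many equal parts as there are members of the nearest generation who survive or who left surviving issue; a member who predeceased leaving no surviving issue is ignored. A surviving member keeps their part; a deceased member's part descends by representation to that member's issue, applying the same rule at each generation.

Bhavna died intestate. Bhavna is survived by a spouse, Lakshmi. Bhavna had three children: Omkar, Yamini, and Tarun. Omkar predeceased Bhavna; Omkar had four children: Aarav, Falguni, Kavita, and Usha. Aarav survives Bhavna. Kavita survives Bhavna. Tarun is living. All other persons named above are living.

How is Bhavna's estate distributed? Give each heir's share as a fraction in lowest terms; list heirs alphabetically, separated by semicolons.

Lakshmi, as surviving spouse, takes 2/5.
The remaining 3/5 passes to Bhavna's descendants per stirpes.
The 3/5 is divided into 3 equal shares of 1/5 among Omkar, Yamini, Tarun.
Omkar predeceased; the 1/5 allotted to Omkar's branch passes to Omkar's issue by representation.
The 1/5 is divided into 4 equal shares of 1/20 among Aarav, Falguni, Kavita, Usha.
Aarav is living and takes 1/20.
Falguni is living and takes 1/20.
Kavita is living and takes 1/20.
Usha is living and takes 1/20.
Yamini is living and takes 1/5.
Tarun is living and takes 1/5.

Aarav 1/20; Falguni 1/20; Kavita 1/20; Lakshmi 2/5; Tarun 1/5; Usha 1/20; Yamini 1/5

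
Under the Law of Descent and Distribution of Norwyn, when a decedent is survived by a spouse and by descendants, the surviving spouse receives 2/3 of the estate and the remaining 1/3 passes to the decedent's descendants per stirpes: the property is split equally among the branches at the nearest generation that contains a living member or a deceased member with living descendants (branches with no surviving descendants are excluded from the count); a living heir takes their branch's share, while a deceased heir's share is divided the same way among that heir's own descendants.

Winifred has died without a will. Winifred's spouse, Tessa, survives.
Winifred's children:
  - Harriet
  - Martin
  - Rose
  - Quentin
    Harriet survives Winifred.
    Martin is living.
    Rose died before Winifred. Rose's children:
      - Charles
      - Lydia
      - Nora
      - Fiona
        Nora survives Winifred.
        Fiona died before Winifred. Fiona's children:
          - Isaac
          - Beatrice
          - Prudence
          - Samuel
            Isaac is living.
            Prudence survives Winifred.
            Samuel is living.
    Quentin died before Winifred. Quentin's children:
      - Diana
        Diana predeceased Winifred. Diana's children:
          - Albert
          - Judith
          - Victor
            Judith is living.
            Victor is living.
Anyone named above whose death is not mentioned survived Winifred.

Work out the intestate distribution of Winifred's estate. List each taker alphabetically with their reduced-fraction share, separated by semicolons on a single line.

Albert 1/36; Beatrice 1/192; Charles 1/48; Harriet 1/12; Isaac 1/192; Judith 1/36; Lydia 1/48; Martin 1/12; Nora 1/48; Prudence 1/192; Samuel 1/192; Tessa 2/3; Victor 1/36

Tessa, as surviving spouse, takes 2/3.
The remaining 1/3 passes to Winifred's descendants per stirpes.
The 1/3 is divided into 4 equal shares of 1/12 among Harriet, Martin, Rose, Quentin.
Harriet is living and takes 1/12.
Martin is living and takes 1/12.
Rose predeceased; the 1/12 allotted to Rose's branch passes to Rose's issue by representation.
The 1/12 is divided into 4 equal shares of 1/48 among Charles, Lydia, Nora, Fiona.
Charles is living and takes 1/48.
Lydia is living and takes 1/48.
Nora is living and takes 1/48.
Fiona predeceased; the 1/48 allotted to Fiona's branch passes to Fiona's issue by representation.
The 1/48 is divided into 4 equal shares of 1/192 among Isaac, Beatrice, Prudence, Samuel.
Isaac is living and takes 1/192.
Beatrice is living and takes 1/192.
Prudence is living and takes 1/192.
Samuel is living and takes 1/192.
Quentin predeceased; the 1/12 allotted to Quentin's branch passes to Quentin's issue by representation.
Diana's line is the sole branch at this level, so the full 1/12 passes to Diana's issue by representation.
The 1/12 is divided into 3 equal shares of 1/36 among Albert, Judith, Victor.
Albert is living and takes 1/36.
Judith is living and takes 1/36.
Victor is living and takes 1/36.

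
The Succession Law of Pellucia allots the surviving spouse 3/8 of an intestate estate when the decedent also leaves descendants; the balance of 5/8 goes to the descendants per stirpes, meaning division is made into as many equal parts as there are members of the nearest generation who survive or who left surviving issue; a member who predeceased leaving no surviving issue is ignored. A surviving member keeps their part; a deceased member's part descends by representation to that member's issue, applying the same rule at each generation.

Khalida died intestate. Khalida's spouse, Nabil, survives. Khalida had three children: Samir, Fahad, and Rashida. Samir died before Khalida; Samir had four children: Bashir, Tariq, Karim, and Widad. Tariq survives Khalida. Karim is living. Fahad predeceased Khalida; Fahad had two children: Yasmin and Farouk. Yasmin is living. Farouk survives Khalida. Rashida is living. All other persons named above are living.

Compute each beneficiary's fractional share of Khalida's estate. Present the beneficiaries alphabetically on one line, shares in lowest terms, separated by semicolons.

Bashir 5/96; Farouk 5/48; Karim 5/96; Nabil 3/8; Rashida 5/24; Tariq 5/96; Widad 5/96; Yasmin 5/48

Nabil, as surviving spouse, takes 3/8.
The remaining 5/8 passes to Khalida's descendants per stirpes.
The 5/8 is divided into 3 equal shares of 5/24 among Samir, Fahad, Rashida.
Samir predeceased; the 5/24 allotted to Samir's branch passes to Samir's issue by representation.
The 5/24 is divided into 4 equal shares of 5/96 among Bashir, Tariq, Karim, Widad.
Bashir is living and takes 5/96.
Tariq is living and takes 5/96.
Karim is living and takes 5/96.
Widad is living and takes 5/96.
Fahad predeceased; the 5/24 allotted to Fahad's branch passes to Fahad's issue by representation.
The 5/24 is divided into 2 equal shares of 5/48 among Yasmin, Farouk.
Yasmin is living and takes 5/48.
Farouk is living and takes 5/48.
Rashida is living and takes 5/24.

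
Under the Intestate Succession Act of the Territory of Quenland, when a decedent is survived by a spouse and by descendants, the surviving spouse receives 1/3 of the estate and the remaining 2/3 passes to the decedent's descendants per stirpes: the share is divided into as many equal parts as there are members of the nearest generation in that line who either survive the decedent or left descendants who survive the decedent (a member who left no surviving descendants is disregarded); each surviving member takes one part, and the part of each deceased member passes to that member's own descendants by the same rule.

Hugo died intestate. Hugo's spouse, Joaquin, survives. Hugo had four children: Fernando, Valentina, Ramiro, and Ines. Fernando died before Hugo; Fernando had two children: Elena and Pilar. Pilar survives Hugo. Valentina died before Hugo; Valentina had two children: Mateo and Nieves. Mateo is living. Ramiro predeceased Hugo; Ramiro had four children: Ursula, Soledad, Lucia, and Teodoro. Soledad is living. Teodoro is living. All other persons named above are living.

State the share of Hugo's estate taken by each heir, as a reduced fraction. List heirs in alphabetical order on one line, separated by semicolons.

Elena 1/12; Ines 1/6; Joaquin 1/3; Lucia 1/24; Mateo 1/12; Nieves 1/12; Pilar 1/12; Soledad 1/24; Teodoro 1/24; Ursula 1/24

Joaquin, as surviving spouse, takes 1/3.
The remaining 2/3 passes to Hugo's descendants per stirpes.
The 2/3 is divided into 4 equal shares of 1/6 among Fernando, Valentina, Ramiro, Ines.
Fernando predeceased; the 1/6 allotted to Fernando's branch passes to Fernando's issue by representation.
The 1/6 is divided into 2 equal shares of 1/12 among Elena, Pilar.
Elena is living and takes 1/12.
Pilar is living and takes 1/12.
Valentina predeceased; the 1/6 allotted to Valentina's branch passes to Valentina's issue by representation.
The 1/6 is divided into 2 equal shares of 1/12 among Mateo, Nieves.
Mateo is living and takes 1/12.
Nieves is living and takes 1/12.
Ramiro predeceased; the 1/6 allotted to Ramiro's branch passes to Ramiro's issue by representation.
The 1/6 is divided into 4 equal shares of 1/24 among Ursula, Soledad, Lucia, Teodoro.
Ursula is living and takes 1/24.
Soledad is living and takes 1/24.
Lucia is living and takes 1/24.
Teodoro is living and takes 1/24.
Ines is living and takes 1/6.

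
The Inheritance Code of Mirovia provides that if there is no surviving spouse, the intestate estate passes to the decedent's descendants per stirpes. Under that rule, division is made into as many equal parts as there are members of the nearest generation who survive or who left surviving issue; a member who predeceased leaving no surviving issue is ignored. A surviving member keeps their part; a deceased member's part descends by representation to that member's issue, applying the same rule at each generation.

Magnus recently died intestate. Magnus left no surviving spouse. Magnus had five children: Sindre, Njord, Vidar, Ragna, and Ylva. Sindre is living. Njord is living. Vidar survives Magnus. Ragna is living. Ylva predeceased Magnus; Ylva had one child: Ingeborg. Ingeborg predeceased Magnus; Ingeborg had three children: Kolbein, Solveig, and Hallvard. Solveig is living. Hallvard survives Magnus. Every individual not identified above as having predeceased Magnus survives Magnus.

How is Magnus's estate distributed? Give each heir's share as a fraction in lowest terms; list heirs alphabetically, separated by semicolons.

Hallvard 1/15; Kolbein 1/15; Njord 1/5; Ragna 1/5; Sindre 1/5; Solveig 1/15; Vidar 1/5

There is no surviving spouse, so the entire estate passes to Magnus's descendants per stirpes.
The estate is divided into 5 equal shares of 1/5 among Sindre, Njord, Vidar, Ragna, Ylva.
Sindre is living and takes 1/5.
Njord is living and takes 1/5.
Vidar is living and takes 1/5.
Ragna is living and takes 1/5.
Ylva predeceased; the 1/5 allotted to Ylva's branch passes to Ylva's issue by representation.
Ingeborg's line is the sole branch at this level, so the full 1/5 passes to Ingeborg's issue by representation.
The 1/5 is divided into 3 equal shares of 1/15 among Kolbein, Solveig, Hallvard.
Kolbein is living and takes 1/15.
Solveig is living and takes 1/15.
Hallvard is living and takes 1/15.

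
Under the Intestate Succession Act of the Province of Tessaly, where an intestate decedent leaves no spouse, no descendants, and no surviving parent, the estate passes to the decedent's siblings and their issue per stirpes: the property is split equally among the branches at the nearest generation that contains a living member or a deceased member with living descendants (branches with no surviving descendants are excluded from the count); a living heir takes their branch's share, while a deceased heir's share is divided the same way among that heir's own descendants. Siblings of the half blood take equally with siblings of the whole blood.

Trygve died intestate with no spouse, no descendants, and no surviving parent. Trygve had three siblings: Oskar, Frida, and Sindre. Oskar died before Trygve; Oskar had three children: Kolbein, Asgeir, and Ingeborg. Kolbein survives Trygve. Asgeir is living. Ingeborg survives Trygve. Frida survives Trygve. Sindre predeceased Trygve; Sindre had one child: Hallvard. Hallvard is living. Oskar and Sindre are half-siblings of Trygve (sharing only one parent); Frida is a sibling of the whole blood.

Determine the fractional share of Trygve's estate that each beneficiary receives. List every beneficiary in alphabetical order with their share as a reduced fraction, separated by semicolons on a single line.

Asgeir 1/9; Frida 1/3; Hallvard 1/3; Ingeborg 1/9; Kolbein 1/9

No spouse, descendants, or parent survives, so the estate passes to Trygve's siblings per stirpes.
Half-blood and whole-blood siblings take equally under the stated rule.
The estate is divided into 3 equal shares of 1/3 among Oskar, Frida, Sindre.
Oskar predeceased; the 1/3 allotted to Oskar's branch passes to Oskar's issue by representation.
The 1/3 is divided into 3 equal shares of 1/9 among Kolbein, Asgeir, Ingeborg.
Kolbein is living and takes 1/9.
Asgeir is living and takes 1/9.
Ingeborg is living and takes 1/9.
Frida is living and takes 1/3.
Sindre predeceased; the 1/3 allotted to Sindre's branch passes to Sindre's issue by representation.
Hallvard is the sole taker at this level and receives the full 1/3.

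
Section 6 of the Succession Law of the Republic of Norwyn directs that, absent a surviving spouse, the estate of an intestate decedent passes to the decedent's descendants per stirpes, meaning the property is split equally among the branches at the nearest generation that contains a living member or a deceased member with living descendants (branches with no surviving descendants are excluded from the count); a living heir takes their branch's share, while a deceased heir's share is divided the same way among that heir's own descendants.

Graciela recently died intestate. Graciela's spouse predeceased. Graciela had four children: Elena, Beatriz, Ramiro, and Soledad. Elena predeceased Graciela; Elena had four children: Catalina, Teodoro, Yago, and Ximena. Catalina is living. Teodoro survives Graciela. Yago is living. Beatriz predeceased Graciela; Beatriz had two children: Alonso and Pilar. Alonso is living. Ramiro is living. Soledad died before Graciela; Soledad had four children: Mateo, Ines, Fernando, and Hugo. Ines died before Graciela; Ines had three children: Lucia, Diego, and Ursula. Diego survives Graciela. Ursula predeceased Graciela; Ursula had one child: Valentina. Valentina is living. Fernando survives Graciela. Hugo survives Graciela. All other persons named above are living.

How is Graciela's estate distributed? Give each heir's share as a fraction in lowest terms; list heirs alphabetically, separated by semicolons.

There is no surviving spouse, so the entire estate passes to Graciela's descendants per stirpes.
The estate is divided into 4 equal shares of 1/4 among Elena, Beatriz, Ramiro, Soledad.
Elena predeceased; the 1/4 allotted to Elena's branch passes to Elena's issue by representation.
The 1/4 is divided into 4 equal shares of 1/16 among Catalina, Teodoro, Yago, Ximena.
Catalina is living and takes 1/16.
Teodoro is living and takes 1/16.
Yago is living and takes 1/16.
Ximena is living and takes 1/16.
Beatriz predeceased; the 1/4 allotted to Beatriz's branch passes to Beatriz's issue by representation.
The 1/4 is divided into 2 equal shares of 1/8 among Alonso, Pilar.
Alonso is living and takes 1/8.
Pilar is living and takes 1/8.
Ramiro is living and takes 1/4.
Soledad predeceased; the 1/4 allotted to Soledad's branch passes to Soledad's issue by representation.
The 1/4 is divided into 4 equal shares of 1/16 among Mateo, Ines, Fernando, Hugo.
Mateo is living and takes 1/16.
Ines predeceased; the 1/16 allotted to Ines's branch passes to Ines's issue by representation.
The 1/16 is divided into 3 equal shares of 1/48 among Lucia, Diego, Ursula.
Lucia is living and takes 1/48.
Diego is living and takes 1/48.
Ursula predeceased; the 1/48 allotted to Ursula's branch passes to Ursula's issue by representation.
Valentina is the sole taker at this level and receives the full 1/48.
Fernando is living and takes 1/16.
Hugo is living and takes 1/16.

Alonso 1/8; Catalina 1/16; Diego 1/48; Fernando 1/16; Hugo 1/16; Lucia 1/48; Mateo 1/16; Pilar 1/8; Ramiro 1/4; Teodoro 1/16; Valentina 1/48; Ximena 1/16; Yago 1/16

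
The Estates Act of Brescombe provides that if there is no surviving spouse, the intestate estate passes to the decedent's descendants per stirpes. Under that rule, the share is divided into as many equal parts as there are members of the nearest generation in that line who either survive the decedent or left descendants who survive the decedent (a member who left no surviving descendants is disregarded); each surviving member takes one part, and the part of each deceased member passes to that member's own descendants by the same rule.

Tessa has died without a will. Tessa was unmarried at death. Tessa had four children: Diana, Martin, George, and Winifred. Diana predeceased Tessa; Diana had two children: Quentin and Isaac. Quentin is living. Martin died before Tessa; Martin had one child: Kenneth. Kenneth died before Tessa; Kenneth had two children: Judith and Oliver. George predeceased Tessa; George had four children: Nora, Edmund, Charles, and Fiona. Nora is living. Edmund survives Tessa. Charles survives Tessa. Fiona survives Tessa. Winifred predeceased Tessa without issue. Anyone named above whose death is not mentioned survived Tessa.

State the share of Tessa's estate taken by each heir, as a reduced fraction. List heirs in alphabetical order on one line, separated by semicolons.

There is no surviving spouse, so the entire estate passes to Tessa's descendants per stirpes.
Winifred left no surviving issue, so that branch lapses and is disregarded.
The estate is divided into 3 equal shares of 1/3 among Diana, Martin, George.
Diana predeceased; the 1/3 allotted to Diana's branch passes to Diana's issue by representation.
The 1/3 is divided into 2 equal shares of 1/6 among Quentin, Isaac.
Quentin is living and takes 1/6.
Isaac is living and takes 1/6.
Martin predeceased; the 1/3 allotted to Martin's branch passes to Martin's issue by representation.
Kenneth's line is the sole branch at this level, so the full 1/3 passes to Kenneth's issue by representation.
The 1/3 is divided into 2 equal shares of 1/6 among Judith, Oliver.
Judith is living and takes 1/6.
Oliver is living and takes 1/6.
George predeceased; the 1/3 allotted to George's branch passes to George's issue by representation.
The 1/3 is divided into 4 equal shares of 1/12 among Nora, Edmund, Charles, Fiona.
Nora is living and takes 1/12.
Edmund is living and takes 1/12.
Charles is living and takes 1/12.
Fiona is living and takes 1/12.

Charles 1/12; Edmund 1/12; Fiona 1/12; Isaac 1/6; Judith 1/6; Nora 1/12; Oliver 1/6; Quentin 1/6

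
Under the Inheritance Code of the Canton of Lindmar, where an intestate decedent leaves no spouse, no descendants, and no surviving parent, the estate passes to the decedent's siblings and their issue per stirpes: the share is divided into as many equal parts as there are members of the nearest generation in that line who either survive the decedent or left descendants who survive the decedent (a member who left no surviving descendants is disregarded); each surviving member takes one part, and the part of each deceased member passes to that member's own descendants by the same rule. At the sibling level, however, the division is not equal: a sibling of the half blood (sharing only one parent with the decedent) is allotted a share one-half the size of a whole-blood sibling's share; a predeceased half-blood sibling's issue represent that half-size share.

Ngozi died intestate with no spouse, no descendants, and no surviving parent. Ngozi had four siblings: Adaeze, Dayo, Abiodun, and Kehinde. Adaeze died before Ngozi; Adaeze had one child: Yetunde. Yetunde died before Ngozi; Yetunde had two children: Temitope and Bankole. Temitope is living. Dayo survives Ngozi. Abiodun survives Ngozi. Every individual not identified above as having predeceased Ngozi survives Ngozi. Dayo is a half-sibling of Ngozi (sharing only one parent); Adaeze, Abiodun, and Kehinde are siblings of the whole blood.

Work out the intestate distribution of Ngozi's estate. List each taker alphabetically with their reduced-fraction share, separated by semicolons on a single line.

No spouse, descendants, or parent survives, so the estate passes to Ngozi's siblings per stirpes.
Half-blood siblings count for one-half the weight of whole-blood siblings at the initial division.
Dividing 1 in proportion to weights (total weight 7/2): Adaeze (weight 1) → 2/7; Dayo (weight 1/2) → 1/7; Abiodun (weight 1) → 2/7; Kehinde (weight 1) → 2/7.
Adaeze predeceased; the 2/7 allotted to Adaeze's branch passes to Adaeze's issue by representation.
Yetunde's line is the sole branch at this level, so the full 2/7 passes to Yetunde's issue by representation.
The 2/7 is divided into 2 equal shares of 1/7 among Temitope, Bankole.
Temitope is living and takes 1/7.
Bankole is living and takes 1/7.
Dayo is living and takes 1/7.
Abiodun is living and takes 2/7.
Kehinde is living and takes 2/7.

Abiodun 2/7; Bankole 1/7; Dayo 1/7; Kehinde 2/7; Temitope 1/7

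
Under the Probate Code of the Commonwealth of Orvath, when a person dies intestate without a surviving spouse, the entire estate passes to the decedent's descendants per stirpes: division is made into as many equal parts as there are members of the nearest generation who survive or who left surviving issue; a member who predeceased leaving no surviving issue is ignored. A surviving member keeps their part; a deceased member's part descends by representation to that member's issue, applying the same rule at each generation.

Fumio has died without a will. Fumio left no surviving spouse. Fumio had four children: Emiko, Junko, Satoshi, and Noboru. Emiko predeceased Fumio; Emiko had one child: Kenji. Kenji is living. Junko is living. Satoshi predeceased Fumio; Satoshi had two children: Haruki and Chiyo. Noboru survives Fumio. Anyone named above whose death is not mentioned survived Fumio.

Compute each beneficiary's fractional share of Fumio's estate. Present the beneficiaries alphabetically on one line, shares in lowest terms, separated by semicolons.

There is no surviving spouse, so the entire estate passes to Fumio's descendants per stirpes.
The estate is divided into 4 equal shares of 1/4 among Emiko, Junko, Satoshi, Noboru.
Emiko predeceased; the 1/4 allotted to Emiko's branch passes to Emiko's issue by representation.
Kenji is the sole taker at this level and receives the full 1/4.
Junko is living and takes 1/4.
Satoshi predeceased; the 1/4 allotted to Satoshi's branch passes to Satoshi's issue by representation.
The 1/4 is divided into 2 equal shares of 1/8 among Haruki, Chiyo.
Haruki is living and takes 1/8.
Chiyo is living and takes 1/8.
Noboru is living and takes 1/4.

Chiyo 1/8; Haruki 1/8; Junko 1/4; Kenji 1/4; Noboru 1/4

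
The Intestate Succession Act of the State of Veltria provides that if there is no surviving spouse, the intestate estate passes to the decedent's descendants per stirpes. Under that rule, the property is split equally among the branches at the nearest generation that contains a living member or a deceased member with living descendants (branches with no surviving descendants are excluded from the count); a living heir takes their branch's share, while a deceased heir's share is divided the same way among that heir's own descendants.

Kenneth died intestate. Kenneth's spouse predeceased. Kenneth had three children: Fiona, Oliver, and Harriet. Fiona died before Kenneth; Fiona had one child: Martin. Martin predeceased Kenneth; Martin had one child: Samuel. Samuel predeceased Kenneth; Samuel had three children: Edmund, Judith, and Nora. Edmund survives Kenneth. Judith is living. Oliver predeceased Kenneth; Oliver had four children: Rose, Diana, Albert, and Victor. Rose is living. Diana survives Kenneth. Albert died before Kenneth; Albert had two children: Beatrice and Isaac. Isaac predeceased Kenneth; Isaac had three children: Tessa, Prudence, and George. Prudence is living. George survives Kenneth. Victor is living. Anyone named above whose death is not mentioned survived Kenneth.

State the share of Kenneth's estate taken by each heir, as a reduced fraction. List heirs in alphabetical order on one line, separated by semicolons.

Beatrice 1/24; Diana 1/12; Edmund 1/9; George 1/72; Harriet 1/3; Judith 1/9; Nora 1/9; Prudence 1/72; Rose 1/12; Tessa 1/72; Victor 1/12

There is no surviving spouse, so the entire estate passes to Kenneth's descendants per stirpes.
The estate is divided into 3 equal shares of 1/3 among Fiona, Oliver, Harriet.
Fiona predeceased; the 1/3 allotted to Fiona's branch passes to Fiona's issue by representation.
Martin's line is the sole branch at this level, so the full 1/3 passes to Martin's issue by representation.
Samuel's line is the sole branch at this level, so the full 1/3 passes to Samuel's issue by representation.
The 1/3 is divided into 3 equal shares of 1/9 among Edmund, Judith, Nora.
Edmund is living and takes 1/9.
Judith is living and takes 1/9.
Nora is living and takes 1/9.
Oliver predeceased; the 1/3 allotted to Oliver's branch passes to Oliver's issue by representation.
The 1/3 is divided into 4 equal shares of 1/12 among Rose, Diana, Albert, Victor.
Rose is living and takes 1/12.
Diana is living and takes 1/12.
Albert predeceased; the 1/12 allotted to Albert's branch passes to Albert's issue by representation.
The 1/12 is divided into 2 equal shares of 1/24 among Beatrice, Isaac.
Beatrice is living and takes 1/24.
Isaac predeceased; the 1/24 allotted to Isaac's branch passes to Isaac's issue by representation.
The 1/24 is divided into 3 equal shares of 1/72 among Tessa, Prudence, George.
Tessa is living and takes 1/72.
Prudence is living and takes 1/72.
George is living and takes 1/72.
Victor is living and takes 1/12.
Harriet is living and takes 1/3.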